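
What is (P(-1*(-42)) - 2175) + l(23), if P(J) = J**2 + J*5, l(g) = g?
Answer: -178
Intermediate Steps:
P(J) = J**2 + 5*J
(P(-1*(-42)) - 2175) + l(23) = ((-1*(-42))*(5 - 1*(-42)) - 2175) + 23 = (42*(5 + 42) - 2175) + 23 = (42*47 - 2175) + 23 = (1974 - 2175) + 23 = -201 + 23 = -178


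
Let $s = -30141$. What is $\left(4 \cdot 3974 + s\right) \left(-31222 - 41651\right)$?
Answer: $1038075885$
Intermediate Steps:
$\left(4 \cdot 3974 + s\right) \left(-31222 - 41651\right) = \left(4 \cdot 3974 - 30141\right) \left(-31222 - 41651\right) = \left(15896 - 30141\right) \left(-72873\right) = \left(-14245\right) \left(-72873\right) = 1038075885$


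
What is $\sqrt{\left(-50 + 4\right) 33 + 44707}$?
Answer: $\sqrt{43189} \approx 207.82$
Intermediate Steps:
$\sqrt{\left(-50 + 4\right) 33 + 44707} = \sqrt{\left(-46\right) 33 + 44707} = \sqrt{-1518 + 44707} = \sqrt{43189}$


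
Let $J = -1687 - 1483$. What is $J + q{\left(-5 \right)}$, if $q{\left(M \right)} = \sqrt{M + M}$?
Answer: $-3170 + i \sqrt{10} \approx -3170.0 + 3.1623 i$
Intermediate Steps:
$q{\left(M \right)} = \sqrt{2} \sqrt{M}$ ($q{\left(M \right)} = \sqrt{2 M} = \sqrt{2} \sqrt{M}$)
$J = -3170$
$J + q{\left(-5 \right)} = -3170 + \sqrt{2} \sqrt{-5} = -3170 + \sqrt{2} i \sqrt{5} = -3170 + i \sqrt{10}$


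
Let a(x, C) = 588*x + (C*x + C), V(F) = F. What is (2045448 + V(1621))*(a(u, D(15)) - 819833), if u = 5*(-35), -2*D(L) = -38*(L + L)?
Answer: -2091926422997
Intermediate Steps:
D(L) = 38*L (D(L) = -(-19)*(L + L) = -(-19)*2*L = -(-38)*L = 38*L)
u = -175
a(x, C) = C + 588*x + C*x (a(x, C) = 588*x + (C + C*x) = C + 588*x + C*x)
(2045448 + V(1621))*(a(u, D(15)) - 819833) = (2045448 + 1621)*((38*15 + 588*(-175) + (38*15)*(-175)) - 819833) = 2047069*((570 - 102900 + 570*(-175)) - 819833) = 2047069*((570 - 102900 - 99750) - 819833) = 2047069*(-202080 - 819833) = 2047069*(-1021913) = -2091926422997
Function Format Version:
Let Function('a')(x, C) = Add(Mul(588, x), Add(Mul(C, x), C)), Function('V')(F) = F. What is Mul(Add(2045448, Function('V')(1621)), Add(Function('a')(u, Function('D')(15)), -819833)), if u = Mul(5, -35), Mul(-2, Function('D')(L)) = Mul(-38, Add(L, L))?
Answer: -2091926422997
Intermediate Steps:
Function('D')(L) = Mul(38, L) (Function('D')(L) = Mul(Rational(-1, 2), Mul(-38, Add(L, L))) = Mul(Rational(-1, 2), Mul(-38, Mul(2, L))) = Mul(Rational(-1, 2), Mul(-76, L)) = Mul(38, L))
u = -175
Function('a')(x, C) = Add(C, Mul(588, x), Mul(C, x)) (Function('a')(x, C) = Add(Mul(588, x), Add(C, Mul(C, x))) = Add(C, Mul(588, x), Mul(C, x)))
Mul(Add(2045448, Function('V')(1621)), Add(Function('a')(u, Function('D')(15)), -819833)) = Mul(Add(2045448, 1621), Add(Add(Mul(38, 15), Mul(588, -175), Mul(Mul(38, 15), -175)), -819833)) = Mul(2047069, Add(Add(570, -102900, Mul(570, -175)), -819833)) = Mul(2047069, Add(Add(570, -102900, -99750), -819833)) = Mul(2047069, Add(-202080, -819833)) = Mul(2047069, -1021913) = -2091926422997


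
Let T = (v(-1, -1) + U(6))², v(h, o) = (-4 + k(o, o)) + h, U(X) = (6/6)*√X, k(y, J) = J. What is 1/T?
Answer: (6 - √6)⁻² ≈ 0.079327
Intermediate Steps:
U(X) = √X (U(X) = (6*(⅙))*√X = 1*√X = √X)
v(h, o) = -4 + h + o (v(h, o) = (-4 + o) + h = -4 + h + o)
T = (-6 + √6)² (T = ((-4 - 1 - 1) + √6)² = (-6 + √6)² ≈ 12.606)
1/T = 1/((6 - √6)²) = (6 - √6)⁻²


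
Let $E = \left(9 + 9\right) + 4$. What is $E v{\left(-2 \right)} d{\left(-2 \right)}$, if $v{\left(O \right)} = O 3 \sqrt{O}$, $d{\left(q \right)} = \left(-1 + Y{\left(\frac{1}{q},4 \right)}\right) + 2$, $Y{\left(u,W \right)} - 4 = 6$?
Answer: $- 1452 i \sqrt{2} \approx - 2053.4 i$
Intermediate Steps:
$E = 22$ ($E = 18 + 4 = 22$)
$Y{\left(u,W \right)} = 10$ ($Y{\left(u,W \right)} = 4 + 6 = 10$)
$d{\left(q \right)} = 11$ ($d{\left(q \right)} = \left(-1 + 10\right) + 2 = 9 + 2 = 11$)
$v{\left(O \right)} = 3 O^{\frac{3}{2}}$ ($v{\left(O \right)} = 3 O \sqrt{O} = 3 O^{\frac{3}{2}}$)
$E v{\left(-2 \right)} d{\left(-2 \right)} = 22 \cdot 3 \left(-2\right)^{\frac{3}{2}} \cdot 11 = 22 \cdot 3 \left(- 2 i \sqrt{2}\right) 11 = 22 \left(- 6 i \sqrt{2}\right) 11 = - 132 i \sqrt{2} \cdot 11 = - 1452 i \sqrt{2}$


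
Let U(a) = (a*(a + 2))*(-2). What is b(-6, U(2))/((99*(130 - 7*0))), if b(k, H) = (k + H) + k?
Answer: -14/6435 ≈ -0.0021756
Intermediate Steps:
U(a) = -2*a*(2 + a) (U(a) = (a*(2 + a))*(-2) = -2*a*(2 + a))
b(k, H) = H + 2*k (b(k, H) = (H + k) + k = H + 2*k)
b(-6, U(2))/((99*(130 - 7*0))) = (-2*2*(2 + 2) + 2*(-6))/((99*(130 - 7*0))) = (-2*2*4 - 12)/((99*(130 + 0))) = (-16 - 12)/((99*130)) = -28/12870 = -28*1/12870 = -14/6435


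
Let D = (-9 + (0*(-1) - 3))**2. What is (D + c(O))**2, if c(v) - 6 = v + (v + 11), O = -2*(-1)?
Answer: 27225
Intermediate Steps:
O = 2
c(v) = 17 + 2*v (c(v) = 6 + (v + (v + 11)) = 6 + (v + (11 + v)) = 6 + (11 + 2*v) = 17 + 2*v)
D = 144 (D = (-9 + (0 - 3))**2 = (-9 - 3)**2 = (-12)**2 = 144)
(D + c(O))**2 = (144 + (17 + 2*2))**2 = (144 + (17 + 4))**2 = (144 + 21)**2 = 165**2 = 27225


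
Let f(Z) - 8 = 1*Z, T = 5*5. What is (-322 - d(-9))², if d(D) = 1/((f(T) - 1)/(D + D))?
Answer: 26450449/256 ≈ 1.0332e+5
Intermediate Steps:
T = 25
f(Z) = 8 + Z (f(Z) = 8 + 1*Z = 8 + Z)
d(D) = D/16 (d(D) = 1/(((8 + 25) - 1)/(D + D)) = 1/((33 - 1)/((2*D))) = 1/(32*(1/(2*D))) = 1/(16/D) = D/16)
(-322 - d(-9))² = (-322 - (-9)/16)² = (-322 - 1*(-9/16))² = (-322 + 9/16)² = (-5143/16)² = 26450449/256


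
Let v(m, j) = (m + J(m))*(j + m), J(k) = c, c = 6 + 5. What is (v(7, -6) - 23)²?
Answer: 25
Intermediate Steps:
c = 11
J(k) = 11
v(m, j) = (11 + m)*(j + m) (v(m, j) = (m + 11)*(j + m) = (11 + m)*(j + m))
(v(7, -6) - 23)² = ((7² + 11*(-6) + 11*7 - 6*7) - 23)² = ((49 - 66 + 77 - 42) - 23)² = (18 - 23)² = (-5)² = 25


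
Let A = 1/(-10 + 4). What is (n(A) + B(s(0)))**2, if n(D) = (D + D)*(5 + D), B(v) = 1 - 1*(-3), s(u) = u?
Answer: 1849/324 ≈ 5.7068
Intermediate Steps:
A = -1/6 (A = 1/(-6) = -1/6 ≈ -0.16667)
B(v) = 4 (B(v) = 1 + 3 = 4)
n(D) = 2*D*(5 + D) (n(D) = (2*D)*(5 + D) = 2*D*(5 + D))
(n(A) + B(s(0)))**2 = (2*(-1/6)*(5 - 1/6) + 4)**2 = (2*(-1/6)*(29/6) + 4)**2 = (-29/18 + 4)**2 = (43/18)**2 = 1849/324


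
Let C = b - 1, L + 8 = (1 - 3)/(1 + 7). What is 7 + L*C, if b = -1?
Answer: 47/2 ≈ 23.500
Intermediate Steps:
L = -33/4 (L = -8 + (1 - 3)/(1 + 7) = -8 - 2/8 = -8 - 2*⅛ = -8 - ¼ = -33/4 ≈ -8.2500)
C = -2 (C = -1 - 1 = -2)
7 + L*C = 7 - 33/4*(-2) = 7 + 33/2 = 47/2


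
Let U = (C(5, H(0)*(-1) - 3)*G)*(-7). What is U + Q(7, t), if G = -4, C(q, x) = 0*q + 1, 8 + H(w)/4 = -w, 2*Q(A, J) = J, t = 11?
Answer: 67/2 ≈ 33.500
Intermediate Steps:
Q(A, J) = J/2
H(w) = -32 - 4*w (H(w) = -32 + 4*(-w) = -32 - 4*w)
C(q, x) = 1 (C(q, x) = 0 + 1 = 1)
U = 28 (U = (1*(-4))*(-7) = -4*(-7) = 28)
U + Q(7, t) = 28 + (½)*11 = 28 + 11/2 = 67/2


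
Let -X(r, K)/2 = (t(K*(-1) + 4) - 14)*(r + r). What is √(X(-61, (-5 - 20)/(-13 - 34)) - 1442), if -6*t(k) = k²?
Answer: 2*I*√26576538/141 ≈ 73.124*I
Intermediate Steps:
t(k) = -k²/6
X(r, K) = -4*r*(-14 - (4 - K)²/6) (X(r, K) = -2*(-(K*(-1) + 4)²/6 - 14)*(r + r) = -2*(-(-K + 4)²/6 - 14)*2*r = -2*(-(4 - K)²/6 - 14)*2*r = -2*(-14 - (4 - K)²/6)*2*r = -4*r*(-14 - (4 - K)²/6))
√(X(-61, (-5 - 20)/(-13 - 34)) - 1442) = √((⅔)*(-61)*(84 + (-4 + (-5 - 20)/(-13 - 34))²) - 1442) = √((⅔)*(-61)*(84 + (-4 - 25/(-47))²) - 1442) = √((⅔)*(-61)*(84 + (-4 - 25*(-1/47))²) - 1442) = √((⅔)*(-61)*(84 + (-4 + 25/47)²) - 1442) = √((⅔)*(-61)*(84 + (-163/47)²) - 1442) = √((⅔)*(-61)*(84 + 26569/2209) - 1442) = √((⅔)*(-61)*(212125/2209) - 1442) = √(-25879250/6627 - 1442) = √(-35435384/6627) = 2*I*√26576538/141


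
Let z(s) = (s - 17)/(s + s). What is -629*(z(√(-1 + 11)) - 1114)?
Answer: 1400783/2 + 10693*√10/20 ≈ 7.0208e+5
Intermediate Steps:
z(s) = (-17 + s)/(2*s) (z(s) = (-17 + s)/((2*s)) = (-17 + s)*(1/(2*s)) = (-17 + s)/(2*s))
-629*(z(√(-1 + 11)) - 1114) = -629*((-17 + √(-1 + 11))/(2*(√(-1 + 11))) - 1114) = -629*((-17 + √10)/(2*(√10)) - 1114) = -629*((√10/10)*(-17 + √10)/2 - 1114) = -629*(√10*(-17 + √10)/20 - 1114) = -629*(-1114 + √10*(-17 + √10)/20) = 700706 - 629*√10*(-17 + √10)/20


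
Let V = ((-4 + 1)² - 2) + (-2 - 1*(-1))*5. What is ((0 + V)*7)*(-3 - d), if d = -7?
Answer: 56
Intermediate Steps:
V = 2 (V = ((-3)² - 2) + (-2 + 1)*5 = (9 - 2) - 1*5 = 7 - 5 = 2)
((0 + V)*7)*(-3 - d) = ((0 + 2)*7)*(-3 - 1*(-7)) = (2*7)*(-3 + 7) = 14*4 = 56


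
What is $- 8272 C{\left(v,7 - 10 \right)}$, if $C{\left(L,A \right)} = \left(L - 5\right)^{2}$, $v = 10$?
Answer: $-206800$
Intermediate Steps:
$C{\left(L,A \right)} = \left(-5 + L\right)^{2}$
$- 8272 C{\left(v,7 - 10 \right)} = - 8272 \left(-5 + 10\right)^{2} = - 8272 \cdot 5^{2} = \left(-8272\right) 25 = -206800$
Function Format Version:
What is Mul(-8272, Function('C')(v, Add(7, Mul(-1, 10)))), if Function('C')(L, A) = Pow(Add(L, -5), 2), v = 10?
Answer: -206800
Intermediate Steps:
Function('C')(L, A) = Pow(Add(-5, L), 2)
Mul(-8272, Function('C')(v, Add(7, Mul(-1, 10)))) = Mul(-8272, Pow(Add(-5, 10), 2)) = Mul(-8272, Pow(5, 2)) = Mul(-8272, 25) = -206800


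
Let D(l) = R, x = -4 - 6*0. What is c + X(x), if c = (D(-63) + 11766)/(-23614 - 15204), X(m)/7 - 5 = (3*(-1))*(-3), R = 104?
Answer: 1896147/19409 ≈ 97.694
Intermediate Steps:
x = -4 (x = -4 + 0 = -4)
X(m) = 98 (X(m) = 35 + 7*((3*(-1))*(-3)) = 35 + 7*(-3*(-3)) = 35 + 7*9 = 35 + 63 = 98)
D(l) = 104
c = -5935/19409 (c = (104 + 11766)/(-23614 - 15204) = 11870/(-38818) = 11870*(-1/38818) = -5935/19409 ≈ -0.30579)
c + X(x) = -5935/19409 + 98 = 1896147/19409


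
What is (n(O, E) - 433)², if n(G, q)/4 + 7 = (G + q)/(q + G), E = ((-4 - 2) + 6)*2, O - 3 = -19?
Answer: 208849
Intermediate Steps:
O = -16 (O = 3 - 19 = -16)
E = 0 (E = (-6 + 6)*2 = 0*2 = 0)
n(G, q) = -24 (n(G, q) = -28 + 4*((G + q)/(q + G)) = -28 + 4*((G + q)/(G + q)) = -28 + 4*1 = -28 + 4 = -24)
(n(O, E) - 433)² = (-24 - 433)² = (-457)² = 208849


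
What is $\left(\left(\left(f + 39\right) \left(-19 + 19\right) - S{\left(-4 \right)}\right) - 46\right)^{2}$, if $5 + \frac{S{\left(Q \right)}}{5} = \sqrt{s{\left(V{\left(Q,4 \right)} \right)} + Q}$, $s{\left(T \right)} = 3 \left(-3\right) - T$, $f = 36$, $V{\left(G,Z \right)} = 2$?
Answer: $66 + 210 i \sqrt{15} \approx 66.0 + 813.33 i$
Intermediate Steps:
$s{\left(T \right)} = -9 - T$
$S{\left(Q \right)} = -25 + 5 \sqrt{-11 + Q}$ ($S{\left(Q \right)} = -25 + 5 \sqrt{\left(-9 - 2\right) + Q} = -25 + 5 \sqrt{-11 + Q}$)
$\left(\left(\left(f + 39\right) \left(-19 + 19\right) - S{\left(-4 \right)}\right) - 46\right)^{2} = \left(\left(\left(36 + 39\right) \left(-19 + 19\right) - \left(-25 + 5 \sqrt{-11 - 4}\right)\right) - 46\right)^{2} = \left(\left(75 \cdot 0 - \left(-25 + 5 \sqrt{-15}\right)\right) - 46\right)^{2} = \left(\left(0 - \left(-25 + 5 i \sqrt{15}\right)\right) - 46\right)^{2} = \left(\left(0 + \left(25 - 5 i \sqrt{15}\right)\right) - 46\right)^{2} = \left(\left(25 - 5 i \sqrt{15}\right) - 46\right)^{2} = \left(-21 - 5 i \sqrt{15}\right)^{2}$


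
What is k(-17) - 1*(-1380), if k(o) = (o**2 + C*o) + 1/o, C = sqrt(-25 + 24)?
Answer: 28372/17 - 17*I ≈ 1668.9 - 17.0*I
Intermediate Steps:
C = I (C = sqrt(-1) = I ≈ 1.0*I)
k(o) = 1/o + o**2 + I*o (k(o) = (o**2 + I*o) + 1/o = 1/o + o**2 + I*o)
k(-17) - 1*(-1380) = (1 + (-17)**2*(I - 17))/(-17) - 1*(-1380) = -(1 + 289*(-17 + I))/17 + 1380 = -(1 + (-4913 + 289*I))/17 + 1380 = -(-4912 + 289*I)/17 + 1380 = (4912/17 - 17*I) + 1380 = 28372/17 - 17*I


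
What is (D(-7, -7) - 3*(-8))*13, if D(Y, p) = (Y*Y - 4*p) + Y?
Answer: 1222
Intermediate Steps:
D(Y, p) = Y + Y**2 - 4*p (D(Y, p) = (Y**2 - 4*p) + Y = Y + Y**2 - 4*p)
(D(-7, -7) - 3*(-8))*13 = ((-7 + (-7)**2 - 4*(-7)) - 3*(-8))*13 = ((-7 + 49 + 28) + 24)*13 = (70 + 24)*13 = 94*13 = 1222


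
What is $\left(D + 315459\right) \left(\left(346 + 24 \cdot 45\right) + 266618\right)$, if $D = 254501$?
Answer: $152774358240$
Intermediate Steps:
$\left(D + 315459\right) \left(\left(346 + 24 \cdot 45\right) + 266618\right) = \left(254501 + 315459\right) \left(\left(346 + 24 \cdot 45\right) + 266618\right) = 569960 \left(\left(346 + 1080\right) + 266618\right) = 569960 \left(1426 + 266618\right) = 569960 \cdot 268044 = 152774358240$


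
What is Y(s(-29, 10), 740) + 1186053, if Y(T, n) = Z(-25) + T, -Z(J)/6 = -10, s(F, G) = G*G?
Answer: 1186213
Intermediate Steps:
s(F, G) = G²
Z(J) = 60 (Z(J) = -6*(-10) = 60)
Y(T, n) = 60 + T
Y(s(-29, 10), 740) + 1186053 = (60 + 10²) + 1186053 = (60 + 100) + 1186053 = 160 + 1186053 = 1186213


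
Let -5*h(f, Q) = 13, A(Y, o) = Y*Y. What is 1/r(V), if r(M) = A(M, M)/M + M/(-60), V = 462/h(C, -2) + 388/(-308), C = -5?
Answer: -60060/10568729 ≈ -0.0056828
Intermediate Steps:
A(Y, o) = Y**2
h(f, Q) = -13/5 (h(f, Q) = -1/5*13 = -13/5)
V = -179131/1001 (V = 462/(-13/5) + 388/(-308) = 462*(-5/13) + 388*(-1/308) = -2310/13 - 97/77 = -179131/1001 ≈ -178.95)
r(M) = 59*M/60 (r(M) = M**2/M + M/(-60) = M + M*(-1/60) = M - M/60 = 59*M/60)
1/r(V) = 1/((59/60)*(-179131/1001)) = 1/(-10568729/60060) = -60060/10568729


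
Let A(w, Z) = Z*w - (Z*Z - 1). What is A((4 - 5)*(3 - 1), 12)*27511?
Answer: -4594337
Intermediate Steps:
A(w, Z) = 1 - Z**2 + Z*w (A(w, Z) = Z*w - (Z**2 - 1) = Z*w - (-1 + Z**2) = Z*w + (1 - Z**2) = 1 - Z**2 + Z*w)
A((4 - 5)*(3 - 1), 12)*27511 = (1 - 1*12**2 + 12*((4 - 5)*(3 - 1)))*27511 = (1 - 1*144 + 12*(-1*2))*27511 = (1 - 144 + 12*(-2))*27511 = (1 - 144 - 24)*27511 = -167*27511 = -4594337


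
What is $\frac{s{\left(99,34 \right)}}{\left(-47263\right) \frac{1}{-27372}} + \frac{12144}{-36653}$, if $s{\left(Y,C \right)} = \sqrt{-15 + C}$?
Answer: $- \frac{12144}{36653} + \frac{27372 \sqrt{19}}{47263} \approx 2.1931$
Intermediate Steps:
$\frac{s{\left(99,34 \right)}}{\left(-47263\right) \frac{1}{-27372}} + \frac{12144}{-36653} = \frac{\sqrt{-15 + 34}}{\left(-47263\right) \frac{1}{-27372}} + \frac{12144}{-36653} = \frac{\sqrt{19}}{\left(-47263\right) \left(- \frac{1}{27372}\right)} + 12144 \left(- \frac{1}{36653}\right) = \frac{\sqrt{19}}{\frac{47263}{27372}} - \frac{12144}{36653} = \sqrt{19} \cdot \frac{27372}{47263} - \frac{12144}{36653} = \frac{27372 \sqrt{19}}{47263} - \frac{12144}{36653} = - \frac{12144}{36653} + \frac{27372 \sqrt{19}}{47263}$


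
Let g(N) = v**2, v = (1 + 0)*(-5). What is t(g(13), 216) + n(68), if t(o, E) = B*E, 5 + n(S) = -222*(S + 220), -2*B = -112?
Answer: -51845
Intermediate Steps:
B = 56 (B = -1/2*(-112) = 56)
n(S) = -48845 - 222*S (n(S) = -5 - 222*(S + 220) = -5 - 222*(220 + S) = -5 + (-48840 - 222*S) = -48845 - 222*S)
v = -5 (v = 1*(-5) = -5)
g(N) = 25 (g(N) = (-5)**2 = 25)
t(o, E) = 56*E
t(g(13), 216) + n(68) = 56*216 + (-48845 - 222*68) = 12096 + (-48845 - 15096) = 12096 - 63941 = -51845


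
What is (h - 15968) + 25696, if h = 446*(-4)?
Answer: 7944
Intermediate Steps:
h = -1784
(h - 15968) + 25696 = (-1784 - 15968) + 25696 = -17752 + 25696 = 7944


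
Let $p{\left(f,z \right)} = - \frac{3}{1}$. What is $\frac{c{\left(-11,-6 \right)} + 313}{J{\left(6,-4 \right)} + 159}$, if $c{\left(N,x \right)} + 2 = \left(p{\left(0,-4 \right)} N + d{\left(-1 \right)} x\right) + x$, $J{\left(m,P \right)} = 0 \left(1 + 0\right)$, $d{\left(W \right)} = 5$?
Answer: $\frac{308}{159} \approx 1.9371$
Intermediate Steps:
$p{\left(f,z \right)} = -3$ ($p{\left(f,z \right)} = \left(-3\right) 1 = -3$)
$J{\left(m,P \right)} = 0$ ($J{\left(m,P \right)} = 0 \cdot 1 = 0$)
$c{\left(N,x \right)} = -2 - 3 N + 6 x$ ($c{\left(N,x \right)} = -2 + \left(\left(- 3 N + 5 x\right) + x\right) = -2 - \left(- 6 x + 3 N\right) = -2 - 3 N + 6 x$)
$\frac{c{\left(-11,-6 \right)} + 313}{J{\left(6,-4 \right)} + 159} = \frac{\left(-2 - -33 + 6 \left(-6\right)\right) + 313}{0 + 159} = \frac{\left(-2 + 33 - 36\right) + 313}{159} = \left(-5 + 313\right) \frac{1}{159} = 308 \cdot \frac{1}{159} = \frac{308}{159}$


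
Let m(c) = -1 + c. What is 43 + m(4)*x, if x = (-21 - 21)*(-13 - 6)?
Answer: 2437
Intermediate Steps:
x = 798 (x = -42*(-19) = 798)
43 + m(4)*x = 43 + (-1 + 4)*798 = 43 + 3*798 = 43 + 2394 = 2437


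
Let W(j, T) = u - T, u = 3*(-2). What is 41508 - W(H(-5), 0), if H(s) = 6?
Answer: 41514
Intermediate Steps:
u = -6
W(j, T) = -6 - T
41508 - W(H(-5), 0) = 41508 - (-6 - 1*0) = 41508 - (-6 + 0) = 41508 - 1*(-6) = 41508 + 6 = 41514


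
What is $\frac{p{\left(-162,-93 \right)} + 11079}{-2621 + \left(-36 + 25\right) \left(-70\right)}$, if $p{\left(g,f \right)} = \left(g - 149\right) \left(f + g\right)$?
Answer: $- \frac{30128}{617} \approx -48.83$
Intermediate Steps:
$p{\left(g,f \right)} = \left(-149 + g\right) \left(f + g\right)$
$\frac{p{\left(-162,-93 \right)} + 11079}{-2621 + \left(-36 + 25\right) \left(-70\right)} = \frac{\left(\left(-162\right)^{2} - -13857 - -24138 - -15066\right) + 11079}{-2621 + \left(-36 + 25\right) \left(-70\right)} = \frac{\left(26244 + 13857 + 24138 + 15066\right) + 11079}{-2621 - -770} = \frac{79305 + 11079}{-2621 + 770} = \frac{90384}{-1851} = 90384 \left(- \frac{1}{1851}\right) = - \frac{30128}{617}$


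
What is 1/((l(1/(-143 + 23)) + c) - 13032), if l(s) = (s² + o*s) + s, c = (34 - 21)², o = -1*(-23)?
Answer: -14400/185230079 ≈ -7.7741e-5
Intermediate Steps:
o = 23
c = 169 (c = 13² = 169)
l(s) = s² + 24*s (l(s) = (s² + 23*s) + s = s² + 24*s)
1/((l(1/(-143 + 23)) + c) - 13032) = 1/(((24 + 1/(-143 + 23))/(-143 + 23) + 169) - 13032) = 1/(((24 + 1/(-120))/(-120) + 169) - 13032) = 1/((-(24 - 1/120)/120 + 169) - 13032) = 1/((-1/120*2879/120 + 169) - 13032) = 1/((-2879/14400 + 169) - 13032) = 1/(2430721/14400 - 13032) = 1/(-185230079/14400) = -14400/185230079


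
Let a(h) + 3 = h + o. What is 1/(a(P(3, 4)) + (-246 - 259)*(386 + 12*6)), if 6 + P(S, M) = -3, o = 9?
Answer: -1/231293 ≈ -4.3235e-6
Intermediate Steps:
P(S, M) = -9 (P(S, M) = -6 - 3 = -9)
a(h) = 6 + h (a(h) = -3 + (h + 9) = -3 + (9 + h) = 6 + h)
1/(a(P(3, 4)) + (-246 - 259)*(386 + 12*6)) = 1/((6 - 9) + (-246 - 259)*(386 + 12*6)) = 1/(-3 - 505*(386 + 72)) = 1/(-3 - 505*458) = 1/(-3 - 231290) = 1/(-231293) = -1/231293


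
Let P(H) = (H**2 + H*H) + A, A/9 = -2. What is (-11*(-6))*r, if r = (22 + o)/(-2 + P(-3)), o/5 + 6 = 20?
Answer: -3036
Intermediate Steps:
A = -18 (A = 9*(-2) = -18)
o = 70 (o = -30 + 5*20 = -30 + 100 = 70)
P(H) = -18 + 2*H**2 (P(H) = (H**2 + H*H) - 18 = (H**2 + H**2) - 18 = 2*H**2 - 18 = -18 + 2*H**2)
r = -46 (r = (22 + 70)/(-2 + (-18 + 2*(-3)**2)) = 92/(-2 + (-18 + 2*9)) = 92/(-2 + (-18 + 18)) = 92/(-2 + 0) = 92/(-2) = 92*(-1/2) = -46)
(-11*(-6))*r = -11*(-6)*(-46) = 66*(-46) = -3036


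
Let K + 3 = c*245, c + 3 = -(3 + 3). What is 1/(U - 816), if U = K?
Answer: -1/3024 ≈ -0.00033069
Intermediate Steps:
c = -9 (c = -3 - (3 + 3) = -3 - 1*6 = -3 - 6 = -9)
K = -2208 (K = -3 - 9*245 = -3 - 2205 = -2208)
U = -2208
1/(U - 816) = 1/(-2208 - 816) = 1/(-3024) = -1/3024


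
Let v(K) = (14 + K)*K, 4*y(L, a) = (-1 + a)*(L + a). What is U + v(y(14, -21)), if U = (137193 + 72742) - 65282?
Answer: 586697/4 ≈ 1.4667e+5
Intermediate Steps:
y(L, a) = (-1 + a)*(L + a)/4 (y(L, a) = ((-1 + a)*(L + a))/4 = (-1 + a)*(L + a)/4)
v(K) = K*(14 + K)
U = 144653 (U = 209935 - 65282 = 144653)
U + v(y(14, -21)) = 144653 + (-¼*14 - ¼*(-21) + (¼)*(-21)² + (¼)*14*(-21))*(14 + (-¼*14 - ¼*(-21) + (¼)*(-21)² + (¼)*14*(-21))) = 144653 + (-7/2 + 21/4 + (¼)*441 - 147/2)*(14 + (-7/2 + 21/4 + (¼)*441 - 147/2)) = 144653 + (-7/2 + 21/4 + 441/4 - 147/2)*(14 + (-7/2 + 21/4 + 441/4 - 147/2)) = 144653 + 77*(14 + 77/2)/2 = 144653 + (77/2)*(105/2) = 144653 + 8085/4 = 586697/4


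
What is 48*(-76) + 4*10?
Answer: -3608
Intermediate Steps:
48*(-76) + 4*10 = -3648 + 40 = -3608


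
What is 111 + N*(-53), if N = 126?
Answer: -6567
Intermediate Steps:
111 + N*(-53) = 111 + 126*(-53) = 111 - 6678 = -6567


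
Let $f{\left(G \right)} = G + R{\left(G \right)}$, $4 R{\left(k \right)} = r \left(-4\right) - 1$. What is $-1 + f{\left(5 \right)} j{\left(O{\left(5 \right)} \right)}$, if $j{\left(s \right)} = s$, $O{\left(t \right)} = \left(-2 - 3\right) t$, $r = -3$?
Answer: $- \frac{779}{4} \approx -194.75$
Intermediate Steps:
$R{\left(k \right)} = \frac{11}{4}$ ($R{\left(k \right)} = \frac{\left(-3\right) \left(-4\right) - 1}{4} = \frac{12 - 1}{4} = \frac{1}{4} \cdot 11 = \frac{11}{4}$)
$O{\left(t \right)} = - 5 t$
$f{\left(G \right)} = \frac{11}{4} + G$ ($f{\left(G \right)} = G + \frac{11}{4} = \frac{11}{4} + G$)
$-1 + f{\left(5 \right)} j{\left(O{\left(5 \right)} \right)} = -1 + \left(\frac{11}{4} + 5\right) \left(\left(-5\right) 5\right) = -1 + \frac{31}{4} \left(-25\right) = -1 - \frac{775}{4} = - \frac{779}{4}$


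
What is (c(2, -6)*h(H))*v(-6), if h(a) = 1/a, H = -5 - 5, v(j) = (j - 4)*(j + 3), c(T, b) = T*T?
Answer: -12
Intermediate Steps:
c(T, b) = T²
v(j) = (-4 + j)*(3 + j)
H = -10
h(a) = 1/a
(c(2, -6)*h(H))*v(-6) = (2²/(-10))*(-12 + (-6)² - 1*(-6)) = (4*(-⅒))*(-12 + 36 + 6) = -⅖*30 = -12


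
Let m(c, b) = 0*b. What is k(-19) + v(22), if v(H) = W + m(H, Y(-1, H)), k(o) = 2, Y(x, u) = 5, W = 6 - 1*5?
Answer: 3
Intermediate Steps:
W = 1 (W = 6 - 5 = 1)
m(c, b) = 0
v(H) = 1 (v(H) = 1 + 0 = 1)
k(-19) + v(22) = 2 + 1 = 3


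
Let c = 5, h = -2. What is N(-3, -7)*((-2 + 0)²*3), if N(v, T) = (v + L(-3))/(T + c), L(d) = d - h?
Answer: 24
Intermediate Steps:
L(d) = 2 + d (L(d) = d - 1*(-2) = d + 2 = 2 + d)
N(v, T) = (-1 + v)/(5 + T) (N(v, T) = (v + (2 - 3))/(T + 5) = (v - 1)/(5 + T) = (-1 + v)/(5 + T))
N(-3, -7)*((-2 + 0)²*3) = ((-1 - 3)/(5 - 7))*((-2 + 0)²*3) = (-4/(-2))*((-2)²*3) = (-½*(-4))*(4*3) = 2*12 = 24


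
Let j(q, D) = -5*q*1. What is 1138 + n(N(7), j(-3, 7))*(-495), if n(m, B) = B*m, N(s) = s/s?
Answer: -6287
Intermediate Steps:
j(q, D) = -5*q
N(s) = 1
1138 + n(N(7), j(-3, 7))*(-495) = 1138 + (-5*(-3)*1)*(-495) = 1138 + (15*1)*(-495) = 1138 + 15*(-495) = 1138 - 7425 = -6287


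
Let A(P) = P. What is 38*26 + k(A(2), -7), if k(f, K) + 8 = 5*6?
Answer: 1010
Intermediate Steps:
k(f, K) = 22 (k(f, K) = -8 + 5*6 = -8 + 30 = 22)
38*26 + k(A(2), -7) = 38*26 + 22 = 988 + 22 = 1010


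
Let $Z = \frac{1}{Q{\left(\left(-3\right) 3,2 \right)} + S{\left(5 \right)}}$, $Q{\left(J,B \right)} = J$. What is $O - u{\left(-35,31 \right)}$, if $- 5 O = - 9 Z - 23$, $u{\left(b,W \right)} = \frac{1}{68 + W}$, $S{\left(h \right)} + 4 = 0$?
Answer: $\frac{5729}{1287} \approx 4.4514$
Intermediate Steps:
$S{\left(h \right)} = -4$ ($S{\left(h \right)} = -4 + 0 = -4$)
$Z = - \frac{1}{13}$ ($Z = \frac{1}{\left(-3\right) 3 - 4} = \frac{1}{-9 - 4} = \frac{1}{-13} = - \frac{1}{13} \approx -0.076923$)
$O = \frac{58}{13}$ ($O = - \frac{\left(-9\right) \left(- \frac{1}{13}\right) - 23}{5} = - \frac{\frac{9}{13} - 23}{5} = \left(- \frac{1}{5}\right) \left(- \frac{290}{13}\right) = \frac{58}{13} \approx 4.4615$)
$O - u{\left(-35,31 \right)} = \frac{58}{13} - \frac{1}{68 + 31} = \frac{58}{13} - \frac{1}{99} = \frac{5729}{1287}$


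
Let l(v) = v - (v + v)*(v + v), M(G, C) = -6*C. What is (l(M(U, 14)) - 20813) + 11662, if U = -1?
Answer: -37459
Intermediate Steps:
l(v) = v - 4*v**2 (l(v) = v - 2*v*2*v = v - 4*v**2)
(l(M(U, 14)) - 20813) + 11662 = ((-6*14)*(1 - (-24)*14) - 20813) + 11662 = (-84*(1 - 4*(-84)) - 20813) + 11662 = (-84*(1 + 336) - 20813) + 11662 = (-84*337 - 20813) + 11662 = (-28308 - 20813) + 11662 = -49121 + 11662 = -37459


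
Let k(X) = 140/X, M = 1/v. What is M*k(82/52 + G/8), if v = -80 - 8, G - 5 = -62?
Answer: 1820/6347 ≈ 0.28675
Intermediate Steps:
G = -57 (G = 5 - 62 = -57)
v = -88
M = -1/88 (M = 1/(-88) = -1/88 ≈ -0.011364)
M*k(82/52 + G/8) = -35/(22*(82/52 - 57/8)) = -35/(22*(82*(1/52) - 57*⅛)) = -35/(22*(41/26 - 57/8)) = -35/(22*(-577/104)) = -35*(-104)/(22*577) = -1/88*(-14560/577) = 1820/6347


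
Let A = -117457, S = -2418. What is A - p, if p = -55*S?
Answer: -250447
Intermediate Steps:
p = 132990 (p = -55*(-2418) = 132990)
A - p = -117457 - 1*132990 = -117457 - 132990 = -250447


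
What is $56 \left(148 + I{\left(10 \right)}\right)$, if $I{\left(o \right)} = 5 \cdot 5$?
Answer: $9688$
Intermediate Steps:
$I{\left(o \right)} = 25$
$56 \left(148 + I{\left(10 \right)}\right) = 56 \left(148 + 25\right) = 56 \cdot 173 = 9688$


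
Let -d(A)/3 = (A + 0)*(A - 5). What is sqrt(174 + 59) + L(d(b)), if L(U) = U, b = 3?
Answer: 18 + sqrt(233) ≈ 33.264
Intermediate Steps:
d(A) = -3*A*(-5 + A) (d(A) = -3*(A + 0)*(A - 5) = -3*A*(-5 + A))
sqrt(174 + 59) + L(d(b)) = sqrt(174 + 59) + 3*3*(5 - 1*3) = sqrt(233) + 3*3*(5 - 3) = sqrt(233) + 3*3*2 = sqrt(233) + 18 = 18 + sqrt(233)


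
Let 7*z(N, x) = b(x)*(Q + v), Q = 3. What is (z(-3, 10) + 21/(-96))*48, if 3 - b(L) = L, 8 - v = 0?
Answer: -1077/2 ≈ -538.50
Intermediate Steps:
v = 8 (v = 8 - 1*0 = 8 + 0 = 8)
b(L) = 3 - L
z(N, x) = 33/7 - 11*x/7 (z(N, x) = ((3 - x)*(3 + 8))/7 = ((3 - x)*11)/7 = (33 - 11*x)/7 = 33/7 - 11*x/7)
(z(-3, 10) + 21/(-96))*48 = ((33/7 - 11/7*10) + 21/(-96))*48 = ((33/7 - 110/7) + 21*(-1/96))*48 = (-11 - 7/32)*48 = -359/32*48 = -1077/2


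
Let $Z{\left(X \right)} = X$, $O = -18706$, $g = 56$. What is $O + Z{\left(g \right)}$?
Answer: $-18650$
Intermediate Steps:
$O + Z{\left(g \right)} = -18706 + 56 = -18650$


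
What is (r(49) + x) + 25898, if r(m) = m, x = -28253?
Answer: -2306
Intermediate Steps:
(r(49) + x) + 25898 = (49 - 28253) + 25898 = -28204 + 25898 = -2306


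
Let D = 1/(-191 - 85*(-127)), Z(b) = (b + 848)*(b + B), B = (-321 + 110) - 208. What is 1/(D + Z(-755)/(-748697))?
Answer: 7939182988/1158514625 ≈ 6.8529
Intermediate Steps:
B = -419 (B = -211 - 208 = -419)
Z(b) = (-419 + b)*(848 + b) (Z(b) = (b + 848)*(b - 419) = (848 + b)*(-419 + b) = (-419 + b)*(848 + b))
D = 1/10604 (D = 1/(-191 + 10795) = 1/10604 ≈ 9.4304e-5)
1/(D + Z(-755)/(-748697)) = 1/(1/10604 + (-355312 + (-755)² + 429*(-755))/(-748697)) = 1/(1/10604 + (-355312 + 570025 - 323895)*(-1/748697)) = 1/(1/10604 - 109182*(-1/748697)) = 1/(1/10604 + 109182/748697) = 1/(1158514625/7939182988) = 7939182988/1158514625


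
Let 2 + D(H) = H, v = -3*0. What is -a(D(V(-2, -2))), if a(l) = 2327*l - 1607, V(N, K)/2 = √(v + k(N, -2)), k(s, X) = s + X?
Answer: 6261 - 9308*I ≈ 6261.0 - 9308.0*I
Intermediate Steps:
k(s, X) = X + s
v = 0
V(N, K) = 2*√(-2 + N) (V(N, K) = 2*√(0 + (-2 + N)) = 2*√(-2 + N))
D(H) = -2 + H
a(l) = -1607 + 2327*l
-a(D(V(-2, -2))) = -(-1607 + 2327*(-2 + 2*√(-2 - 2))) = -(-1607 + 2327*(-2 + 2*√(-4))) = -(-1607 + 2327*(-2 + 2*(2*I))) = -(-1607 + 2327*(-2 + 4*I)) = -(-1607 + (-4654 + 9308*I)) = -(-6261 + 9308*I) = 6261 - 9308*I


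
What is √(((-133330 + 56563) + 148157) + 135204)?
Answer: √206594 ≈ 454.53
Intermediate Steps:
√(((-133330 + 56563) + 148157) + 135204) = √((-76767 + 148157) + 135204) = √(71390 + 135204) = √206594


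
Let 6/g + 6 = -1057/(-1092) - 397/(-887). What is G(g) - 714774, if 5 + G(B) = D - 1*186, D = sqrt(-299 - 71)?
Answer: -714965 + I*sqrt(370) ≈ -7.1497e+5 + 19.235*I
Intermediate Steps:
D = I*sqrt(370) (D = sqrt(-370) = I*sqrt(370) ≈ 19.235*I)
g = -830232/634363 (g = 6/(-6 + (-1057/(-1092) - 397/(-887))) = 6/(-6 + (-1057*(-1/1092) - 397*(-1/887))) = 6/(-6 + (151/156 + 397/887)) = 6/(-6 + 195869/138372) = 6/(-634363/138372) = 6*(-138372/634363) = -830232/634363 ≈ -1.3088)
G(B) = -191 + I*sqrt(370) (G(B) = -5 + (I*sqrt(370) - 1*186) = -5 + (I*sqrt(370) - 186) = -5 + (-186 + I*sqrt(370)) = -191 + I*sqrt(370))
G(g) - 714774 = (-191 + I*sqrt(370)) - 714774 = -714965 + I*sqrt(370)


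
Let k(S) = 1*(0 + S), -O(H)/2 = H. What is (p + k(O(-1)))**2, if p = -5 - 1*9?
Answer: 144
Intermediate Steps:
O(H) = -2*H
p = -14 (p = -5 - 9 = -14)
k(S) = S (k(S) = 1*S = S)
(p + k(O(-1)))**2 = (-14 - 2*(-1))**2 = (-14 + 2)**2 = (-12)**2 = 144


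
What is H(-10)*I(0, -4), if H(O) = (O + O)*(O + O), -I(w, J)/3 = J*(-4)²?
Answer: 76800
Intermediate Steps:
I(w, J) = -48*J (I(w, J) = -3*J*(-4)² = -3*J*16 = -48*J)
H(O) = 4*O² (H(O) = (2*O)*(2*O) = 4*O²)
H(-10)*I(0, -4) = (4*(-10)²)*(-48*(-4)) = (4*100)*192 = 400*192 = 76800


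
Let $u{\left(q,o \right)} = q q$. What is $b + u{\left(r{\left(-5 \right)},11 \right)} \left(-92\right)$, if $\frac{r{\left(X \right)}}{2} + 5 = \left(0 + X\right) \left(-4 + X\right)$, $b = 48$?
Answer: $-588752$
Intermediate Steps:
$r{\left(X \right)} = -10 + 2 X \left(-4 + X\right)$ ($r{\left(X \right)} = -10 + 2 \left(0 + X\right) \left(-4 + X\right) = -10 + 2 X \left(-4 + X\right)$)
$u{\left(q,o \right)} = q^{2}$
$b + u{\left(r{\left(-5 \right)},11 \right)} \left(-92\right) = 48 + \left(-10 - -40 + 2 \left(-5\right)^{2}\right)^{2} \left(-92\right) = 48 + \left(-10 + 40 + 2 \cdot 25\right)^{2} \left(-92\right) = 48 + \left(-10 + 40 + 50\right)^{2} \left(-92\right) = 48 + 80^{2} \left(-92\right) = 48 + 6400 \left(-92\right) = 48 - 588800 = -588752$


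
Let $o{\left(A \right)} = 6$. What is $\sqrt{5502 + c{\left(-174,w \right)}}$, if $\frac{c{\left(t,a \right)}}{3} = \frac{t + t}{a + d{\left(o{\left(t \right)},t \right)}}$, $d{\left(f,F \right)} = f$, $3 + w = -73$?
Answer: $\frac{2 \sqrt{1689555}}{35} \approx 74.276$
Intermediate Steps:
$w = -76$ ($w = -3 - 73 = -76$)
$c{\left(t,a \right)} = \frac{6 t}{6 + a}$ ($c{\left(t,a \right)} = 3 \frac{t + t}{a + 6} = 3 \frac{2 t}{6 + a} = \frac{6 t}{6 + a}$)
$\sqrt{5502 + c{\left(-174,w \right)}} = \sqrt{5502 + 6 \left(-174\right) \frac{1}{6 - 76}} = \sqrt{5502 + 6 \left(-174\right) \frac{1}{-70}} = \sqrt{5502 + 6 \left(-174\right) \left(- \frac{1}{70}\right)} = \sqrt{5502 + \frac{522}{35}} = \sqrt{\frac{193092}{35}} = \frac{2 \sqrt{1689555}}{35}$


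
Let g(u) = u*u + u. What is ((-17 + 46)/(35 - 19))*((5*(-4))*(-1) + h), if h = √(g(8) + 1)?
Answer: 145/4 + 29*√73/16 ≈ 51.736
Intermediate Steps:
g(u) = u + u² (g(u) = u² + u = u + u²)
h = √73 (h = √(8*(1 + 8) + 1) = √(8*9 + 1) = √(72 + 1) = √73 ≈ 8.5440)
((-17 + 46)/(35 - 19))*((5*(-4))*(-1) + h) = ((-17 + 46)/(35 - 19))*((5*(-4))*(-1) + √73) = (29/16)*(-20*(-1) + √73) = (29*(1/16))*(20 + √73) = 29*(20 + √73)/16 = 145/4 + 29*√73/16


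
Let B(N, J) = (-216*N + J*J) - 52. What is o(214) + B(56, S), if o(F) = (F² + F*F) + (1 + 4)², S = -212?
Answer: 124413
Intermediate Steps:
B(N, J) = -52 + J² - 216*N (B(N, J) = (-216*N + J²) - 52 = (J² - 216*N) - 52 = -52 + J² - 216*N)
o(F) = 25 + 2*F² (o(F) = (F² + F²) + 5² = 2*F² + 25 = 25 + 2*F²)
o(214) + B(56, S) = (25 + 2*214²) + (-52 + (-212)² - 216*56) = (25 + 2*45796) + (-52 + 44944 - 12096) = (25 + 91592) + 32796 = 91617 + 32796 = 124413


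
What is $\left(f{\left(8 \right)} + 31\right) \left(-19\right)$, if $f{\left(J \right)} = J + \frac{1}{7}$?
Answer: $- \frac{5206}{7} \approx -743.71$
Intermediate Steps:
$f{\left(J \right)} = \frac{1}{7} + J$ ($f{\left(J \right)} = J + \frac{1}{7} = \frac{1}{7} + J$)
$\left(f{\left(8 \right)} + 31\right) \left(-19\right) = \left(\left(\frac{1}{7} + 8\right) + 31\right) \left(-19\right) = \left(\frac{57}{7} + 31\right) \left(-19\right) = \frac{274}{7} \left(-19\right) = - \frac{5206}{7}$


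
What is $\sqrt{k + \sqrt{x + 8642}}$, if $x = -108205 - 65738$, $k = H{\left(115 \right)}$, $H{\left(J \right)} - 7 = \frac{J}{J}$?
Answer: $\sqrt{8 + i \sqrt{165301}} \approx 14.399 + 14.118 i$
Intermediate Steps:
$H{\left(J \right)} = 8$ ($H{\left(J \right)} = 7 + \frac{J}{J} = 7 + 1 = 8$)
$k = 8$
$x = -173943$ ($x = -108205 - 65738 = -173943$)
$\sqrt{k + \sqrt{x + 8642}} = \sqrt{8 + \sqrt{-173943 + 8642}} = \sqrt{8 + \sqrt{-165301}} = \sqrt{8 + i \sqrt{165301}}$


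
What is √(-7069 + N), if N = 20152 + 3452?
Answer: √16535 ≈ 128.59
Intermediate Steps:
N = 23604
√(-7069 + N) = √(-7069 + 23604) = √16535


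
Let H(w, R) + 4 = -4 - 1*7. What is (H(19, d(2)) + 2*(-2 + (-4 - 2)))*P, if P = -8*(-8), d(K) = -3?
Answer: -1984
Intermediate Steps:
H(w, R) = -15 (H(w, R) = -4 + (-4 - 1*7) = -4 + (-4 - 7) = -4 - 11 = -15)
P = 64
(H(19, d(2)) + 2*(-2 + (-4 - 2)))*P = (-15 + 2*(-2 + (-4 - 2)))*64 = (-15 + 2*(-2 - 6))*64 = (-15 + 2*(-8))*64 = (-15 - 16)*64 = -31*64 = -1984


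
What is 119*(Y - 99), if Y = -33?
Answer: -15708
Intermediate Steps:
119*(Y - 99) = 119*(-33 - 99) = 119*(-132) = -15708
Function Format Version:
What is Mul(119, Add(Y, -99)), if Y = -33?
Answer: -15708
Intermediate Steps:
Mul(119, Add(Y, -99)) = Mul(119, Add(-33, -99)) = Mul(119, -132) = -15708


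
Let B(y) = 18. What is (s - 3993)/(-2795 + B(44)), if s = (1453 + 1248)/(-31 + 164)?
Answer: 528368/369341 ≈ 1.4306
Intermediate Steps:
s = 2701/133 ≈ 20.308
(s - 3993)/(-2795 + B(44)) = (2701/133 - 3993)/(-2795 + 18) = -528368/133/(-2777) = -528368/133*(-1/2777) = 528368/369341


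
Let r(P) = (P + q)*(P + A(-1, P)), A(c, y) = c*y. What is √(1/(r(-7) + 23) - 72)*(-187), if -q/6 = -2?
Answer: -187*I*√38065/23 ≈ -1586.3*I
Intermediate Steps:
q = 12 (q = -6*(-2) = 12)
r(P) = 0 (r(P) = (P + 12)*(P - P) = (12 + P)*0 = 0)
√(1/(r(-7) + 23) - 72)*(-187) = √(1/(0 + 23) - 72)*(-187) = √(1/23 - 72)*(-187) = √(-1655/23)*(-187) = (I*√38065/23)*(-187) = -187*I*√38065/23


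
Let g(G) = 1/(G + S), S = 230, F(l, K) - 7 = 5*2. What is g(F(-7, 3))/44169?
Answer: 1/10909743 ≈ 9.1661e-8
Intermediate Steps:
F(l, K) = 17 (F(l, K) = 7 + 5*2 = 7 + 10 = 17)
g(G) = 1/(230 + G) (g(G) = 1/(G + 230) = 1/(230 + G))
g(F(-7, 3))/44169 = 1/((230 + 17)*44169) = (1/44169)/247 = (1/247)*(1/44169) = 1/10909743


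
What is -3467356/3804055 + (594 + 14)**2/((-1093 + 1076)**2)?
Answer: 1405220121636/1099371895 ≈ 1278.2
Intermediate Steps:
-3467356/3804055 + (594 + 14)**2/((-1093 + 1076)**2) = -3467356*1/3804055 + 608**2/((-17)**2) = -3467356/3804055 + 369664/289 = 1405220121636/1099371895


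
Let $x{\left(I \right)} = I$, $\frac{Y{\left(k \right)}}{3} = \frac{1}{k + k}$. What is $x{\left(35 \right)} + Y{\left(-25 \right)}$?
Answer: $\frac{1747}{50} \approx 34.94$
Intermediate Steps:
$Y{\left(k \right)} = \frac{3}{2 k}$ ($Y{\left(k \right)} = \frac{3}{k + k} = \frac{3}{2 k}$)
$x{\left(35 \right)} + Y{\left(-25 \right)} = 35 + \frac{3}{2 \left(-25\right)} = 35 + \frac{3}{2} \left(- \frac{1}{25}\right) = 35 - \frac{3}{50} = \frac{1747}{50}$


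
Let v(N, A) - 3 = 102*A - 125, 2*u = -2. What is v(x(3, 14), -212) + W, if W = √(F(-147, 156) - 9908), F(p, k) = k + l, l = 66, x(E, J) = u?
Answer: -21746 + I*√9686 ≈ -21746.0 + 98.417*I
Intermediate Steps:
u = -1 (u = (½)*(-2) = -1)
x(E, J) = -1
v(N, A) = -122 + 102*A (v(N, A) = 3 + (102*A - 125) = 3 + (-125 + 102*A) = -122 + 102*A)
F(p, k) = 66 + k (F(p, k) = k + 66 = 66 + k)
W = I*√9686 (W = √((66 + 156) - 9908) = √(222 - 9908) = √(-9686) = I*√9686 ≈ 98.417*I)
v(x(3, 14), -212) + W = (-122 + 102*(-212)) + I*√9686 = (-122 - 21624) + I*√9686 = -21746 + I*√9686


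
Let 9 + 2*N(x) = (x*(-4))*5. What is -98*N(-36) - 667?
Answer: -35506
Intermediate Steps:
N(x) = -9/2 - 10*x (N(x) = -9/2 + ((x*(-4))*5)/2 = -9/2 + (-4*x*5)/2 = -9/2 + (-20*x)/2 = -9/2 - 10*x)
-98*N(-36) - 667 = -98*(-9/2 - 10*(-36)) - 667 = -98*(-9/2 + 360) - 667 = -98*711/2 - 667 = -34839 - 667 = -35506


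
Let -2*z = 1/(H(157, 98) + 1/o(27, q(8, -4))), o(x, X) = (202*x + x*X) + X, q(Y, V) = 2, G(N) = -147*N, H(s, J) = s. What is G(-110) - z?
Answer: 13988200825/865071 ≈ 16170.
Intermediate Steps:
o(x, X) = X + 202*x + X*x (o(x, X) = (202*x + X*x) + X = X + 202*x + X*x)
z = -2755/865071 (z = -1/(2*(157 + 1/(2 + 202*27 + 2*27))) = -1/(2*(157 + 1/(2 + 5454 + 54))) = -1/(2*(157 + 1/5510)) = -1/(2*865071/5510) = -1/2*5510/865071 = -2755/865071 ≈ -0.0031847)
G(-110) - z = -147*(-110) - 1*(-2755/865071) = 16170 + 2755/865071 = 13988200825/865071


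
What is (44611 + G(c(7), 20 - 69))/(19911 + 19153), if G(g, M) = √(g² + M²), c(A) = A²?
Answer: 44611/39064 + 49*√2/39064 ≈ 1.1438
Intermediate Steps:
G(g, M) = √(M² + g²)
(44611 + G(c(7), 20 - 69))/(19911 + 19153) = (44611 + √((20 - 69)² + (7²)²))/(19911 + 19153) = (44611 + √((-49)² + 49²))/39064 = (44611 + √(2401 + 2401))*(1/39064) = (44611 + √4802)*(1/39064) = (44611 + 49*√2)*(1/39064) = 44611/39064 + 49*√2/39064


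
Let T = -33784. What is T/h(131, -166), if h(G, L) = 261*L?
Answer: 16892/21663 ≈ 0.77976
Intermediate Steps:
T/h(131, -166) = -33784/(261*(-166)) = -33784/(-43326) = -33784*(-1/43326) = 16892/21663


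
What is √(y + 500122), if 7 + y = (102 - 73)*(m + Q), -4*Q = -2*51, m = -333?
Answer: 3*√218310/2 ≈ 700.85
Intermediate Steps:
Q = 51/2 (Q = -(-1)*51/2 = -¼*(-102) = 51/2 ≈ 25.500)
y = -17849/2 (y = -7 + (102 - 73)*(-333 + 51/2) = -7 + 29*(-615/2) = -7 - 17835/2 = -17849/2 ≈ -8924.5)
√(y + 500122) = √(-17849/2 + 500122) = √(982395/2) = 3*√218310/2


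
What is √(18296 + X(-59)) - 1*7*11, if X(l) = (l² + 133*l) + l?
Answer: -77 + √13871 ≈ 40.775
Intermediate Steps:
X(l) = l² + 134*l
√(18296 + X(-59)) - 1*7*11 = √(18296 - 59*(134 - 59)) - 1*7*11 = √(18296 - 59*75) - 7*11 = √(18296 - 4425) - 77 = √13871 - 77 = -77 + √13871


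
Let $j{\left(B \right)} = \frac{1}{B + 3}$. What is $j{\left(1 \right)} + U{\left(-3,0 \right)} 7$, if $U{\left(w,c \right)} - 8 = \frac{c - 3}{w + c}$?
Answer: $\frac{253}{4} \approx 63.25$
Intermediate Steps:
$j{\left(B \right)} = \frac{1}{3 + B}$
$U{\left(w,c \right)} = 8 + \frac{-3 + c}{c + w}$ ($U{\left(w,c \right)} = 8 + \frac{c - 3}{w + c} = 8 + \frac{-3 + c}{c + w}$)
$j{\left(1 \right)} + U{\left(-3,0 \right)} 7 = \frac{1}{3 + 1} + \frac{-3 + 8 \left(-3\right) + 9 \cdot 0}{0 - 3} \cdot 7 = \frac{1}{4} + \frac{-3 - 24 + 0}{-3} \cdot 7 = \frac{1}{4} + \left(- \frac{1}{3}\right) \left(-27\right) 7 = \frac{1}{4} + 9 \cdot 7 = \frac{1}{4} + 63 = \frac{253}{4}$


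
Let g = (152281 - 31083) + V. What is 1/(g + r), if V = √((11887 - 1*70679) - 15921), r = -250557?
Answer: -129359/16733825594 - I*√74713/16733825594 ≈ -7.7304e-6 - 1.6334e-8*I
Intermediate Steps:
V = I*√74713 (V = √((11887 - 70679) - 15921) = √(-58792 - 15921) = √(-74713) = I*√74713 ≈ 273.34*I)
g = 121198 + I*√74713 (g = (152281 - 31083) + I*√74713 = 121198 + I*√74713 ≈ 1.212e+5 + 273.34*I)
1/(g + r) = 1/((121198 + I*√74713) - 250557) = 1/(-129359 + I*√74713)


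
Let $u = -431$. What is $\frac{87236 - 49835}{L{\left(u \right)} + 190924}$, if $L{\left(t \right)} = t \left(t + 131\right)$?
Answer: $\frac{37401}{320224} \approx 0.1168$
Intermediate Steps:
$L{\left(t \right)} = t \left(131 + t\right)$
$\frac{87236 - 49835}{L{\left(u \right)} + 190924} = \frac{87236 - 49835}{- 431 \left(131 - 431\right) + 190924} = \frac{37401}{\left(-431\right) \left(-300\right) + 190924} = \frac{37401}{129300 + 190924} = \frac{37401}{320224}$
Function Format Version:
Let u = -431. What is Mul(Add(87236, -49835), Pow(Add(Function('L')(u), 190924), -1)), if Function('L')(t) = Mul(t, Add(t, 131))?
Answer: Rational(37401, 320224) ≈ 0.11680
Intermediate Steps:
Function('L')(t) = Mul(t, Add(131, t))
Mul(Add(87236, -49835), Pow(Add(Function('L')(u), 190924), -1)) = Mul(Add(87236, -49835), Pow(Add(Mul(-431, Add(131, -431)), 190924), -1)) = Mul(37401, Pow(Add(Mul(-431, -300), 190924), -1)) = Mul(37401, Pow(Add(129300, 190924), -1)) = Mul(37401, Pow(320224, -1)) = Mul(37401, Rational(1, 320224)) = Rational(37401, 320224)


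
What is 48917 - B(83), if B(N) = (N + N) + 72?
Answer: 48679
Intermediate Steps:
B(N) = 72 + 2*N (B(N) = 2*N + 72 = 72 + 2*N)
48917 - B(83) = 48917 - (72 + 2*83) = 48917 - (72 + 166) = 48917 - 1*238 = 48917 - 238 = 48679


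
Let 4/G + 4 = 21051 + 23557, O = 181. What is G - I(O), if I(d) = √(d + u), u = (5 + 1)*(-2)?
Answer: -144962/11151 ≈ -13.000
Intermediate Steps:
u = -12 (u = 6*(-2) = -12)
I(d) = √(-12 + d) (I(d) = √(d - 12) = √(-12 + d))
G = 1/11151 (G = 4/(-4 + (21051 + 23557)) = 4/(-4 + 44608) = 4/44604 = 4*(1/44604) = 1/11151 ≈ 8.9678e-5)
G - I(O) = 1/11151 - √(-12 + 181) = 1/11151 - √169 = 1/11151 - 1*13 = 1/11151 - 13 = -144962/11151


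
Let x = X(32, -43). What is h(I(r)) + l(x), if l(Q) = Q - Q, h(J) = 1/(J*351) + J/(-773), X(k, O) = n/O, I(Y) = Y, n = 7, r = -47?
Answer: 774586/12752181 ≈ 0.060741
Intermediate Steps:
X(k, O) = 7/O
h(J) = -J/773 + 1/(351*J) (h(J) = (1/351)/J + J*(-1/773) = 1/(351*J) - J/773 = -J/773 + 1/(351*J))
x = -7/43 (x = 7/(-43) = 7*(-1/43) = -7/43 ≈ -0.16279)
l(Q) = 0
h(I(r)) + l(x) = (-1/773*(-47) + (1/351)/(-47)) + 0 = (47/773 + (1/351)*(-1/47)) + 0 = (47/773 - 1/16497) + 0 = 774586/12752181 + 0 = 774586/12752181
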